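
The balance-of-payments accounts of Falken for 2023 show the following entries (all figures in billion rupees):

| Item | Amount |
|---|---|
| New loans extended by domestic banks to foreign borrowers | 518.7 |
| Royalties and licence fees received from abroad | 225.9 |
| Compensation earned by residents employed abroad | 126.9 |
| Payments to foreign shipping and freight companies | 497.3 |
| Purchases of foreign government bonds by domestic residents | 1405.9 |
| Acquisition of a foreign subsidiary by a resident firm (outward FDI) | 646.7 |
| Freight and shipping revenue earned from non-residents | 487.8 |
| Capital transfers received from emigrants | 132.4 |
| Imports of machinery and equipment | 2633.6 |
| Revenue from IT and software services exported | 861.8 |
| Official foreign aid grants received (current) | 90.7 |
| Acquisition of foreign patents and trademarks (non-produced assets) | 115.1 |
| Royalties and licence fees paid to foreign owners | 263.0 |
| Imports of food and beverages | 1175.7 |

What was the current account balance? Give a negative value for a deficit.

-2776.5

Goods: -2633.6 - 1175.7 = -3809.3
Services: 225.9 + 861.8 - 263.0 + 487.8 - 497.3 = 815.2
Primary income: 126.9
Secondary income: 90.7
Current account = (-3809.3) + 815.2 + 126.9 + 90.7 = -2776.5
(Excluded from the current account — financial account: new loans extended by domestic banks to foreign borrowers 518.7, purchases of foreign government bonds by domestic residents 1405.9, acquisition of a foreign subsidiary by a resident firm (outward FDI) 646.7; capital account: capital transfers received from emigrants 132.4, acquisition of foreign patents and trademarks (non-produced assets) 115.1.)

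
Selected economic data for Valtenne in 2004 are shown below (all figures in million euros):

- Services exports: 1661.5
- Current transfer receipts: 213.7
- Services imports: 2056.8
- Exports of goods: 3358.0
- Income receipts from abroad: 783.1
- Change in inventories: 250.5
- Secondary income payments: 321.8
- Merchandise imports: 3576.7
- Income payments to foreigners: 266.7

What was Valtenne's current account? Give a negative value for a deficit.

-205.7

Goods balance = 3358.0 - 3576.7 = -218.7
Services balance = 1661.5 - 2056.8 = -395.3
Trade balance (goods + services) = -218.7 + (-395.3) = -614.0
Net primary income = 783.1 - 266.7 = 516.4
Net secondary income = 213.7 - 321.8 = -108.1
Current account = -614.0 + 516.4 + (-108.1) = -205.7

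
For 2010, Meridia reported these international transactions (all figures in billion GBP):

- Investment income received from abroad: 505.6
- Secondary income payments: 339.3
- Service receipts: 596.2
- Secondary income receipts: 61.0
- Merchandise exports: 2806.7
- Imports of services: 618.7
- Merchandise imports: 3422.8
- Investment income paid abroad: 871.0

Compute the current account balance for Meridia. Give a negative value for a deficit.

-1282.3

Goods balance = 2806.7 - 3422.8 = -616.1
Services balance = 596.2 - 618.7 = -22.5
Trade balance (goods + services) = -616.1 + (-22.5) = -638.6
Net primary income = 505.6 - 871.0 = -365.4
Net secondary income = 61.0 - 339.3 = -278.3
Current account = -638.6 + (-365.4) + (-278.3) = -1282.3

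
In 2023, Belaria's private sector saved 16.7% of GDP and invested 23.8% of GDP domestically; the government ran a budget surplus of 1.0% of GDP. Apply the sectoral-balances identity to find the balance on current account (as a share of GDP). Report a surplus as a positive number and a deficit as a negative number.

By the sectoral-balances identity, CA = (S_private - I) + (T - G).
Private balance = 16.7 - 23.8 = -7.1
Government balance (T - G) = 1.0
CA = -7.1 + 1.0 = -6.1

-6.1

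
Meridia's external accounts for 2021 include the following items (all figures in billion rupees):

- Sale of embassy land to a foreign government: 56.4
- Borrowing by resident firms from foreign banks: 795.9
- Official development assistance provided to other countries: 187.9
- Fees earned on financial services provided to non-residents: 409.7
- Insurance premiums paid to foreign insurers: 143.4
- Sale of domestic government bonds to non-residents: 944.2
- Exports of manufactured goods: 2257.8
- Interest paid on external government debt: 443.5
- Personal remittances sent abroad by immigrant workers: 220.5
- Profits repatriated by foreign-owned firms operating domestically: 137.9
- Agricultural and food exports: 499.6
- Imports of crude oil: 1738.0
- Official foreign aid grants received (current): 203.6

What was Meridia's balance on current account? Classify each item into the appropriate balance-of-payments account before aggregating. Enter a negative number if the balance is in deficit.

499.5

Goods: 2257.8 + 499.6 - 1738.0 = 1019.4
Services: -143.4 + 409.7 = 266.3
Primary income: -443.5 - 137.9 = -581.4
Secondary income: -220.5 + 203.6 - 187.9 = -204.8
Current account = 1019.4 + 266.3 + (-581.4) + (-204.8) = 499.5
(Excluded from the current account — capital account: sale of embassy land to a foreign government 56.4; financial account: borrowing by resident firms from foreign banks 795.9, sale of domestic government bonds to non-residents 944.2.)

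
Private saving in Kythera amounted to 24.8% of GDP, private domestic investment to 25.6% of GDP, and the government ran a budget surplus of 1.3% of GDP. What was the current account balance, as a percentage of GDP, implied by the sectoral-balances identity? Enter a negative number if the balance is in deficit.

0.5

By the sectoral-balances identity, CA = (S_private - I) + (T - G).
Private balance = 24.8 - 25.6 = -0.8
Government balance (T - G) = 1.3
CA = -0.8 + 1.3 = 0.5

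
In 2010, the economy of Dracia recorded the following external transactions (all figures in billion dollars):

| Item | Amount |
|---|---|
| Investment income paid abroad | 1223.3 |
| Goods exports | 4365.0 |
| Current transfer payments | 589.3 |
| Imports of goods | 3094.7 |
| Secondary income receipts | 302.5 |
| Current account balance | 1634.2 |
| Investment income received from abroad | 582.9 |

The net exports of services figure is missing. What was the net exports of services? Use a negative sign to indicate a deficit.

1291.1

Current account = goods balance + services balance + net primary income + net secondary income
Sum of the known components = 343.1
Net exports of services = CA - (known components) = 1634.2 - 343.1 = 1291.1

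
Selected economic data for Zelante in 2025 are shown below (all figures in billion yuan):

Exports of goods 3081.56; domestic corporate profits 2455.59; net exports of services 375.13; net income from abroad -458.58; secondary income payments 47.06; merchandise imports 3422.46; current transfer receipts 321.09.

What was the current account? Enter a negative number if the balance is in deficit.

Goods balance = 3081.56 - 3422.46 = -340.90
Services balance = 375.13
Trade balance (goods + services) = -340.90 + 375.13 = 34.23
Net primary income = -458.58
Net secondary income = 321.09 - 47.06 = 274.03
Current account = 34.23 + (-458.58) + 274.03 = -150.32

-150.32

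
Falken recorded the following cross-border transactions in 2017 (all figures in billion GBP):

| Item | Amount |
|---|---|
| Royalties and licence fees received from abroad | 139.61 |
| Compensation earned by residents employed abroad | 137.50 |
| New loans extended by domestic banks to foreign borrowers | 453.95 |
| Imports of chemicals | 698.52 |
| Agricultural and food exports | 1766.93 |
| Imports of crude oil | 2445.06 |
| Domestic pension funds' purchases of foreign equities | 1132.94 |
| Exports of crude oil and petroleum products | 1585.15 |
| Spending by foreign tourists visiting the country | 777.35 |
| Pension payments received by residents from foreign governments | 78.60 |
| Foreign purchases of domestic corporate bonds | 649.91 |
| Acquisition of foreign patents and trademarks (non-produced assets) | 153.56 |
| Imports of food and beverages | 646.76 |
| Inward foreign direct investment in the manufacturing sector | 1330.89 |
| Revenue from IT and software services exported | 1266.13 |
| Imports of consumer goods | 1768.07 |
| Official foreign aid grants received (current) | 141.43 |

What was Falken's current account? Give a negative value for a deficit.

334.29

Goods: -698.52 - 1768.07 + 1766.93 + 1585.15 - 646.76 - 2445.06 = -2206.33
Services: 1266.13 + 777.35 + 139.61 = 2183.09
Primary income: 137.50
Secondary income: 141.43 + 78.60 = 220.03
Current account = (-2206.33) + 2183.09 + 137.50 + 220.03 = 334.29
(Excluded from the current account — financial account: new loans extended by domestic banks to foreign borrowers 453.95, domestic pension funds' purchases of foreign equities 1132.94, foreign purchases of domestic corporate bonds 649.91, inward foreign direct investment in the manufacturing sector 1330.89; capital account: acquisition of foreign patents and trademarks (non-produced assets) 153.56.)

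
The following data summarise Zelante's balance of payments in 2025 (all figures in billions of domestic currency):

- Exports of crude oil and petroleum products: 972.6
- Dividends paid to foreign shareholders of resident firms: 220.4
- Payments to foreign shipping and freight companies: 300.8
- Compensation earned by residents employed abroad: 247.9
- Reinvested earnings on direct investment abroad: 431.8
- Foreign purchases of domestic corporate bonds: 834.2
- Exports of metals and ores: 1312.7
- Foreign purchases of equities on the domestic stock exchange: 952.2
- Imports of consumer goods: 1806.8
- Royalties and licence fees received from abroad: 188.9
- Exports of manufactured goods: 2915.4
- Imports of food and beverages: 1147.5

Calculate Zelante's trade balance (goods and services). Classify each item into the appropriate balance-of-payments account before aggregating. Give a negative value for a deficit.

Goods: -1806.8 + 1312.7 - 1147.5 + 2915.4 + 972.6 = 2246.4
Services: -300.8 + 188.9 = -111.9
Trade balance = 2246.4 + (-111.9) = 2134.5
(Excluded from the trade balance — primary income: dividends paid to foreign shareholders of resident firms 220.4, compensation earned by residents employed abroad 247.9, reinvested earnings on direct investment abroad 431.8; financial account: foreign purchases of domestic corporate bonds 834.2, foreign purchases of equities on the domestic stock exchange 952.2.)

2134.5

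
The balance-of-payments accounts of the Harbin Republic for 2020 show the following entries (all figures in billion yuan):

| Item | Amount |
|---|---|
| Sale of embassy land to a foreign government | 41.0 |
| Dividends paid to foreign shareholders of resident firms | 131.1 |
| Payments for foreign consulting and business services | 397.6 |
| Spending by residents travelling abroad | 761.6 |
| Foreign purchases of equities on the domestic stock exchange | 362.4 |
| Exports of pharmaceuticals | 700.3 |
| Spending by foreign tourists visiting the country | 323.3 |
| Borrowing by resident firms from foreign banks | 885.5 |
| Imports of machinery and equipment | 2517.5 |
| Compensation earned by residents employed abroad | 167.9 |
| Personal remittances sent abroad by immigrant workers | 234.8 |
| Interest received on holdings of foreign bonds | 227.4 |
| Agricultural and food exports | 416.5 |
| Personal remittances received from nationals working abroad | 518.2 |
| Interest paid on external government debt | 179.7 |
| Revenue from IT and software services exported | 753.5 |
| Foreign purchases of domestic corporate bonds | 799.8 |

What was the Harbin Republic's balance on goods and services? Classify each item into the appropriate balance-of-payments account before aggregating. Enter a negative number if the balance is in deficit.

-1483.1

Goods: 416.5 - 2517.5 + 700.3 = -1400.7
Services: -761.6 - 397.6 + 323.3 + 753.5 = -82.4
Trade balance = -1400.7 + (-82.4) = -1483.1
(Excluded from the trade balance — capital account: sale of embassy land to a foreign government 41.0; primary income: dividends paid to foreign shareholders of resident firms 131.1, compensation earned by residents employed abroad 167.9, interest received on holdings of foreign bonds 227.4, interest paid on external government debt 179.7; financial account: foreign purchases of equities on the domestic stock exchange 362.4, borrowing by resident firms from foreign banks 885.5, foreign purchases of domestic corporate bonds 799.8; secondary income: personal remittances sent abroad by immigrant workers 234.8, personal remittances received from nationals working abroad 518.2.)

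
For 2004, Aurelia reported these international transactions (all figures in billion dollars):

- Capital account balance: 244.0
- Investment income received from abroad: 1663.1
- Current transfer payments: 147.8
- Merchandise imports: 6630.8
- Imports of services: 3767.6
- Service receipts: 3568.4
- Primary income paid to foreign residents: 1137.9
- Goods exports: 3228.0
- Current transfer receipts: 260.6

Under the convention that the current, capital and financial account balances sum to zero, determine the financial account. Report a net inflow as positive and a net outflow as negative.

2720.0

Goods balance = 3228.0 - 6630.8 = -3402.8
Services balance = 3568.4 - 3767.6 = -199.2
Trade balance (goods + services) = -3402.8 + (-199.2) = -3602.0
Net primary income = 1663.1 - 1137.9 = 525.2
Net secondary income = 260.6 - 147.8 = 112.8
Current account = -3602.0 + 525.2 + 112.8 = -2964.0
Financial account = -(-2964.0 + 244.0) = 2720.0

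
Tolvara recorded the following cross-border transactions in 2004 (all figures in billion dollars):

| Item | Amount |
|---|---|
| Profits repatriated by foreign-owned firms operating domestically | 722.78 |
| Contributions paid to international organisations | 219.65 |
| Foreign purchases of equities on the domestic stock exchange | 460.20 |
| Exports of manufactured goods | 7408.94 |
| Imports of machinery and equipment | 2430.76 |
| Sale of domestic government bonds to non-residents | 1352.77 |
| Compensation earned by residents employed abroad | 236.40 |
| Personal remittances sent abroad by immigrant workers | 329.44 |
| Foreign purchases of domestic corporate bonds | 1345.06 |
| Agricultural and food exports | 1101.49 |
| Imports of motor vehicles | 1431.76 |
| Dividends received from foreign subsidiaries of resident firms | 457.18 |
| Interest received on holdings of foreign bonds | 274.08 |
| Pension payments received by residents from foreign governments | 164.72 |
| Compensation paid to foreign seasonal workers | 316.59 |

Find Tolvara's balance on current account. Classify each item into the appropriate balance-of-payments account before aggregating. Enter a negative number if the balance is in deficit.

Goods: 1101.49 - 1431.76 - 2430.76 + 7408.94 = 4647.91
Primary income: 274.08 - 722.78 - 316.59 + 236.40 + 457.18 = -71.71
Secondary income: -329.44 + 164.72 - 219.65 = -384.37
Current account = 4647.91 + (-71.71) + (-384.37) = 4191.83
(Excluded from the current account — financial account: foreign purchases of equities on the domestic stock exchange 460.20, sale of domestic government bonds to non-residents 1352.77, foreign purchases of domestic corporate bonds 1345.06.)

4191.83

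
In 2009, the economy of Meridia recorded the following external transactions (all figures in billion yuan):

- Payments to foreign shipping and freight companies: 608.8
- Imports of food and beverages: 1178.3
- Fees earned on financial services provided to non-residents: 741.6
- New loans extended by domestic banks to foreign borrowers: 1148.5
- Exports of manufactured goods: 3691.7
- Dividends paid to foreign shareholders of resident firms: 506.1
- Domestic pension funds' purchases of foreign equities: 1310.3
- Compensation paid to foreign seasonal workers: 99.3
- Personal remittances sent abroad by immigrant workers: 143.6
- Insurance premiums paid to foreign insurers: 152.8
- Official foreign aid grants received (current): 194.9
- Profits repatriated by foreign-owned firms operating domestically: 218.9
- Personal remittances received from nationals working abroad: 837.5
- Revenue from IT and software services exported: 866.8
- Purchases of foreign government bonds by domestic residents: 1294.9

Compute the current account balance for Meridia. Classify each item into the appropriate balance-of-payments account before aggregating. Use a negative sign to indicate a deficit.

Goods: 3691.7 - 1178.3 = 2513.4
Services: 741.6 - 152.8 - 608.8 + 866.8 = 846.8
Primary income: -99.3 - 218.9 - 506.1 = -824.3
Secondary income: -143.6 + 837.5 + 194.9 = 888.8
Current account = 2513.4 + 846.8 + (-824.3) + 888.8 = 3424.7
(Excluded from the current account — financial account: new loans extended by domestic banks to foreign borrowers 1148.5, domestic pension funds' purchases of foreign equities 1310.3, purchases of foreign government bonds by domestic residents 1294.9.)

3424.7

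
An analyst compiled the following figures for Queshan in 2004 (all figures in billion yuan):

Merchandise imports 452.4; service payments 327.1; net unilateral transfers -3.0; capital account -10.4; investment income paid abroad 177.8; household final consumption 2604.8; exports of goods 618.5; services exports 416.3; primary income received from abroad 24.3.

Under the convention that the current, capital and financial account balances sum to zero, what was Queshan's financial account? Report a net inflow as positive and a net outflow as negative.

Goods balance = 618.5 - 452.4 = 166.1
Services balance = 416.3 - 327.1 = 89.2
Trade balance (goods + services) = 166.1 + 89.2 = 255.3
Net primary income = 24.3 - 177.8 = -153.5
Net secondary income = -3.0
Current account = 255.3 + (-153.5) + (-3.0) = 98.8
Financial account = -(98.8 + (-10.4)) = -88.4

-88.4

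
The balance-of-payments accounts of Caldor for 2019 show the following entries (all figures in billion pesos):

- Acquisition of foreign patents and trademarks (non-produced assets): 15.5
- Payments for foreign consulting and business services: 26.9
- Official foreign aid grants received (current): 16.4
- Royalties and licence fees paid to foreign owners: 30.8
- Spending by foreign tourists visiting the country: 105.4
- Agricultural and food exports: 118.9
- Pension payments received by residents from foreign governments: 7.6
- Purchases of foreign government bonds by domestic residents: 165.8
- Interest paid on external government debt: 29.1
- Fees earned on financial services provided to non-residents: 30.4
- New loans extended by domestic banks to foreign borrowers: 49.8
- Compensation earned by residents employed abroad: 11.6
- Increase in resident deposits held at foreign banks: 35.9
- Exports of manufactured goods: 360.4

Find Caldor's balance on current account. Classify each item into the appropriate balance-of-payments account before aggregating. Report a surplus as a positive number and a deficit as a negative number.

563.9

Goods: 118.9 + 360.4 = 479.3
Services: -30.8 + 30.4 + 105.4 - 26.9 = 78.1
Primary income: 11.6 - 29.1 = -17.5
Secondary income: 16.4 + 7.6 = 24.0
Current account = 479.3 + 78.1 + (-17.5) + 24.0 = 563.9
(Excluded from the current account — capital account: acquisition of foreign patents and trademarks (non-produced assets) 15.5; financial account: purchases of foreign government bonds by domestic residents 165.8, new loans extended by domestic banks to foreign borrowers 49.8, increase in resident deposits held at foreign banks 35.9.)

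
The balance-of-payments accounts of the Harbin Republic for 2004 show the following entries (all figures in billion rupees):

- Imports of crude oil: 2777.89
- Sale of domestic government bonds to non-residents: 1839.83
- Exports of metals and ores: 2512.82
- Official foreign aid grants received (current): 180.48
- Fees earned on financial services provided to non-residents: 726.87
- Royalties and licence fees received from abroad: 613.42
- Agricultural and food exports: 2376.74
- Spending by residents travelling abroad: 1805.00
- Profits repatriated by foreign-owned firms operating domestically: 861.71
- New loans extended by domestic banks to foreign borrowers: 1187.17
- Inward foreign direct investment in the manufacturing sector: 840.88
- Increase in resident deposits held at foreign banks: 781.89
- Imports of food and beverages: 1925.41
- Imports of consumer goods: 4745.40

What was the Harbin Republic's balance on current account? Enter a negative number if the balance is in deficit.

Goods: 2512.82 - 1925.41 + 2376.74 - 4745.40 - 2777.89 = -4559.14
Services: 613.42 + 726.87 - 1805.00 = -464.71
Primary income: -861.71
Secondary income: 180.48
Current account = (-4559.14) + (-464.71) + (-861.71) + 180.48 = -5705.08
(Excluded from the current account — financial account: sale of domestic government bonds to non-residents 1839.83, new loans extended by domestic banks to foreign borrowers 1187.17, inward foreign direct investment in the manufacturing sector 840.88, increase in resident deposits held at foreign banks 781.89.)

-5705.08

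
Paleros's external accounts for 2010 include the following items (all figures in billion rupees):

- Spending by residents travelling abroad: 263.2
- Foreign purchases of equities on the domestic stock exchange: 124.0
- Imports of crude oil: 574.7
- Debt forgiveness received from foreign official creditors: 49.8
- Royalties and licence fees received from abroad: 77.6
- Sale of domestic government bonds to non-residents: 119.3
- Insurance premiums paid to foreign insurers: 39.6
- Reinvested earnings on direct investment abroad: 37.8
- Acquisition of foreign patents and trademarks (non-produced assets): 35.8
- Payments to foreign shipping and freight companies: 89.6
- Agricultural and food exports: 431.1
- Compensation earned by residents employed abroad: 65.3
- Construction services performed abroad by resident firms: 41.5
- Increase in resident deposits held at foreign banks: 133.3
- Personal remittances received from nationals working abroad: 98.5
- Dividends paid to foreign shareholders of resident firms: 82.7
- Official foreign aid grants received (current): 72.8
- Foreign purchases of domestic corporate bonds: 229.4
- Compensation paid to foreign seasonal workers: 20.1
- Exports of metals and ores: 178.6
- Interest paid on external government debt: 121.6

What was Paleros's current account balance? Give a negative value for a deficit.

-188.3

Goods: 178.6 + 431.1 - 574.7 = 35.0
Services: 41.5 + 77.6 - 89.6 - 263.2 - 39.6 = -273.3
Primary income: 65.3 - 121.6 + 37.8 - 82.7 - 20.1 = -121.3
Secondary income: 72.8 + 98.5 = 171.3
Current account = 35.0 + (-273.3) + (-121.3) + 171.3 = -188.3
(Excluded from the current account — financial account: foreign purchases of equities on the domestic stock exchange 124.0, sale of domestic government bonds to non-residents 119.3, increase in resident deposits held at foreign banks 133.3, foreign purchases of domestic corporate bonds 229.4; capital account: debt forgiveness received from foreign official creditors 49.8, acquisition of foreign patents and trademarks (non-produced assets) 35.8.)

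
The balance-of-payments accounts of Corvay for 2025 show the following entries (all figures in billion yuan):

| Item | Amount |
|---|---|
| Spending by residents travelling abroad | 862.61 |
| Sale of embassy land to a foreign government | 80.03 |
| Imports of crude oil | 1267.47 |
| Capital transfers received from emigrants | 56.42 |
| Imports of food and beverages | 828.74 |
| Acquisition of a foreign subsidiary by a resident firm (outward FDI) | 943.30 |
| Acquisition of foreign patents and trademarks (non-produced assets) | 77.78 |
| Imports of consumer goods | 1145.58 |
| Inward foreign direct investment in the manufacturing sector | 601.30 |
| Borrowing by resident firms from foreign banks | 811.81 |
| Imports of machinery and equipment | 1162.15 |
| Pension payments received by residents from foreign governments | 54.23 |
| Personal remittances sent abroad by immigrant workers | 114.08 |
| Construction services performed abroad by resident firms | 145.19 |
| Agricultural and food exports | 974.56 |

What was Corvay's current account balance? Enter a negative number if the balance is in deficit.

-4206.65

Goods: 974.56 - 828.74 - 1162.15 - 1145.58 - 1267.47 = -3429.38
Services: 145.19 - 862.61 = -717.42
Secondary income: -114.08 + 54.23 = -59.85
Current account = (-3429.38) + (-717.42) + (-59.85) = -4206.65
(Excluded from the current account — capital account: sale of embassy land to a foreign government 80.03, capital transfers received from emigrants 56.42, acquisition of foreign patents and trademarks (non-produced assets) 77.78; financial account: acquisition of a foreign subsidiary by a resident firm (outward FDI) 943.30, inward foreign direct investment in the manufacturing sector 601.30, borrowing by resident firms from foreign banks 811.81.)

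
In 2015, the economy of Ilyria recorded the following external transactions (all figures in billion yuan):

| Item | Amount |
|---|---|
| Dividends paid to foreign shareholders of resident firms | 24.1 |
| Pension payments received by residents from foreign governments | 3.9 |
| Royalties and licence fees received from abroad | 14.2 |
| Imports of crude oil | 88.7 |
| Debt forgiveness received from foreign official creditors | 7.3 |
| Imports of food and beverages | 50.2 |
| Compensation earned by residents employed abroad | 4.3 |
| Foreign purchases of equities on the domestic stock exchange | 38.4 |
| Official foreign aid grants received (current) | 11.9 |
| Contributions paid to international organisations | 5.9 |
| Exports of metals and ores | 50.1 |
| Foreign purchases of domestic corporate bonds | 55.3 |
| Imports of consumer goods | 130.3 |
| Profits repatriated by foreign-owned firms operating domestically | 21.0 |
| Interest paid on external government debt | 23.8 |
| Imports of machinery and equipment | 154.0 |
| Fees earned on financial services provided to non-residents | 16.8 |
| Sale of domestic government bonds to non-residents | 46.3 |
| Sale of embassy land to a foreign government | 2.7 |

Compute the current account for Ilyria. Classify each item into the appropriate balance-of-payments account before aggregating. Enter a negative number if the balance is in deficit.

-396.8

Goods: 50.1 - 50.2 - 130.3 - 154.0 - 88.7 = -373.1
Services: 14.2 + 16.8 = 31.0
Primary income: -24.1 + 4.3 - 23.8 - 21.0 = -64.6
Secondary income: 3.9 - 5.9 + 11.9 = 9.9
Current account = (-373.1) + 31.0 + (-64.6) + 9.9 = -396.8
(Excluded from the current account — capital account: debt forgiveness received from foreign official creditors 7.3, sale of embassy land to a foreign government 2.7; financial account: foreign purchases of equities on the domestic stock exchange 38.4, foreign purchases of domestic corporate bonds 55.3, sale of domestic government bonds to non-residents 46.3.)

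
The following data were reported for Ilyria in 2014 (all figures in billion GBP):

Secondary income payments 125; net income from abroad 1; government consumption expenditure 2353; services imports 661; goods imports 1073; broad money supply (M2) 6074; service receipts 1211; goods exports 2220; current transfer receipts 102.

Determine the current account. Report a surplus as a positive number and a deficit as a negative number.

1675

Goods balance = 2220 - 1073 = 1147
Services balance = 1211 - 661 = 550
Trade balance (goods + services) = 1147 + 550 = 1697
Net primary income = 1
Net secondary income = 102 - 125 = -23
Current account = 1697 + 1 + (-23) = 1675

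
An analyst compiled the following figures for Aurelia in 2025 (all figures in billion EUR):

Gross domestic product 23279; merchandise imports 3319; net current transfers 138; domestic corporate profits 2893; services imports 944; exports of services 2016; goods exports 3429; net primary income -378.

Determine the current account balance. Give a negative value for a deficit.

Goods balance = 3429 - 3319 = 110
Services balance = 2016 - 944 = 1072
Trade balance (goods + services) = 110 + 1072 = 1182
Net primary income = -378
Net secondary income = 138
Current account = 1182 + (-378) + 138 = 942

942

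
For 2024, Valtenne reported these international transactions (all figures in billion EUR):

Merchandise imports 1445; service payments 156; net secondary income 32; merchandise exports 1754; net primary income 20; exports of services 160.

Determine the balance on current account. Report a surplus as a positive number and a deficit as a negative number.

Goods balance = 1754 - 1445 = 309
Services balance = 160 - 156 = 4
Trade balance (goods + services) = 309 + 4 = 313
Net primary income = 20
Net secondary income = 32
Current account = 313 + 20 + 32 = 365

365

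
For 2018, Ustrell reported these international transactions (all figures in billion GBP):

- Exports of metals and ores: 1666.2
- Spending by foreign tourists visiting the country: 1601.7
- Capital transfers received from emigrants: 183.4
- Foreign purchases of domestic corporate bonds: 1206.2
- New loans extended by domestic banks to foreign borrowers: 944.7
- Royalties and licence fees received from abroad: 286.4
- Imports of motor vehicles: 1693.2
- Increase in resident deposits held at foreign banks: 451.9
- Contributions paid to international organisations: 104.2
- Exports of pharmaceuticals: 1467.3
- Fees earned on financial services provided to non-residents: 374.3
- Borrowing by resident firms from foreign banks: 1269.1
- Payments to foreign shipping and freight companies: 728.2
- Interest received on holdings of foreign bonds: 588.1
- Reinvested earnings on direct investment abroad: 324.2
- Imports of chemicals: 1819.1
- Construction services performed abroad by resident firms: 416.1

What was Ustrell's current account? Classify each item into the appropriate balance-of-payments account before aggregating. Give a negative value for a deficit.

2379.6

Goods: 1666.2 + 1467.3 - 1819.1 - 1693.2 = -378.8
Services: 374.3 + 286.4 + 1601.7 + 416.1 - 728.2 = 1950.3
Primary income: 324.2 + 588.1 = 912.3
Secondary income: -104.2
Current account = (-378.8) + 1950.3 + 912.3 + (-104.2) = 2379.6
(Excluded from the current account — capital account: capital transfers received from emigrants 183.4; financial account: foreign purchases of domestic corporate bonds 1206.2, new loans extended by domestic banks to foreign borrowers 944.7, increase in resident deposits held at foreign banks 451.9, borrowing by resident firms from foreign banks 1269.1.)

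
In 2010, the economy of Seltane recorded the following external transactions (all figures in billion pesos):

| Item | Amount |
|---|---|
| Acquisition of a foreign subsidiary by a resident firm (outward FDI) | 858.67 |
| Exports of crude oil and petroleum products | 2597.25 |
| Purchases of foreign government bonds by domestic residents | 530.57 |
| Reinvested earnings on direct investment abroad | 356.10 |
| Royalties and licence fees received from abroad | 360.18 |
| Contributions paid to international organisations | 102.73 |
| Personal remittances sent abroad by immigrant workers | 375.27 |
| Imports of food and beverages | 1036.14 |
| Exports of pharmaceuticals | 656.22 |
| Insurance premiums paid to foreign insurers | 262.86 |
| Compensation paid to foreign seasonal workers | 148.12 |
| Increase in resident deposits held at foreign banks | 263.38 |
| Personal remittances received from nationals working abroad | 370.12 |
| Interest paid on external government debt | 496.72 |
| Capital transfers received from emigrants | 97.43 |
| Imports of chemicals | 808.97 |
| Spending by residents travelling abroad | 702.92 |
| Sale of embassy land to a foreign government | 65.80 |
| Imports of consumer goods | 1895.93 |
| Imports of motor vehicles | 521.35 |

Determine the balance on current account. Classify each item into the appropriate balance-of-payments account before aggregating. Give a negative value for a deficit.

-2011.14

Goods: -1895.93 - 808.97 + 2597.25 - 521.35 - 1036.14 + 656.22 = -1008.92
Services: 360.18 - 702.92 - 262.86 = -605.60
Primary income: -148.12 - 496.72 + 356.10 = -288.74
Secondary income: -102.73 - 375.27 + 370.12 = -107.88
Current account = (-1008.92) + (-605.60) + (-288.74) + (-107.88) = -2011.14
(Excluded from the current account — financial account: acquisition of a foreign subsidiary by a resident firm (outward FDI) 858.67, purchases of foreign government bonds by domestic residents 530.57, increase in resident deposits held at foreign banks 263.38; capital account: capital transfers received from emigrants 97.43, sale of embassy land to a foreign government 65.80.)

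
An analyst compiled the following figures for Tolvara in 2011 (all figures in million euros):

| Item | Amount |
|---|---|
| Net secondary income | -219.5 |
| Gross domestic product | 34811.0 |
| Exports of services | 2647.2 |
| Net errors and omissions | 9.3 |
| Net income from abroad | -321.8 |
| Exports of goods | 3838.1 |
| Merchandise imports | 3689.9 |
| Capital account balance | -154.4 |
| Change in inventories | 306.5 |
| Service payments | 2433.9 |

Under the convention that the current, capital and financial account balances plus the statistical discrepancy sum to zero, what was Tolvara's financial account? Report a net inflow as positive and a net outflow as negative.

324.9

Goods balance = 3838.1 - 3689.9 = 148.2
Services balance = 2647.2 - 2433.9 = 213.3
Trade balance (goods + services) = 148.2 + 213.3 = 361.5
Net primary income = -321.8
Net secondary income = -219.5
Current account = 361.5 + (-321.8) + (-219.5) = -179.8
Financial account = -(-179.8 + (-154.4) + 9.3) = 324.9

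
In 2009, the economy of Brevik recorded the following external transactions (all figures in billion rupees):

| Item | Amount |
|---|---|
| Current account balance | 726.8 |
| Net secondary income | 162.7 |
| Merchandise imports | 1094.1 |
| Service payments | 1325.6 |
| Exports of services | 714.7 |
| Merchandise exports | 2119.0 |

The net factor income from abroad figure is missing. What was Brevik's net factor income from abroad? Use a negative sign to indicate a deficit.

150.1

Current account = goods balance + services balance + net primary income + net secondary income
Sum of the known components = 576.7
Net factor income from abroad = CA - (known components) = 726.8 - 576.7 = 150.1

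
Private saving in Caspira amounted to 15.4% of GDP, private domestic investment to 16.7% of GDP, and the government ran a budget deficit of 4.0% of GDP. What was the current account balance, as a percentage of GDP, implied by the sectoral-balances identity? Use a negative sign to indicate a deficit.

By the sectoral-balances identity, CA = (S_private - I) + (T - G).
Private balance = 15.4 - 16.7 = -1.3
Government balance (T - G) = -4.0
CA = -1.3 + (-4.0) = -5.3

-5.3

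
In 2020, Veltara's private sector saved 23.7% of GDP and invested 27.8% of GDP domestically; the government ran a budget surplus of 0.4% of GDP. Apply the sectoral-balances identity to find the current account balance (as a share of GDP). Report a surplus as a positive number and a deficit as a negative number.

-3.7

By the sectoral-balances identity, CA = (S_private - I) + (T - G).
Private balance = 23.7 - 27.8 = -4.1
Government balance (T - G) = 0.4
CA = -4.1 + 0.4 = -3.7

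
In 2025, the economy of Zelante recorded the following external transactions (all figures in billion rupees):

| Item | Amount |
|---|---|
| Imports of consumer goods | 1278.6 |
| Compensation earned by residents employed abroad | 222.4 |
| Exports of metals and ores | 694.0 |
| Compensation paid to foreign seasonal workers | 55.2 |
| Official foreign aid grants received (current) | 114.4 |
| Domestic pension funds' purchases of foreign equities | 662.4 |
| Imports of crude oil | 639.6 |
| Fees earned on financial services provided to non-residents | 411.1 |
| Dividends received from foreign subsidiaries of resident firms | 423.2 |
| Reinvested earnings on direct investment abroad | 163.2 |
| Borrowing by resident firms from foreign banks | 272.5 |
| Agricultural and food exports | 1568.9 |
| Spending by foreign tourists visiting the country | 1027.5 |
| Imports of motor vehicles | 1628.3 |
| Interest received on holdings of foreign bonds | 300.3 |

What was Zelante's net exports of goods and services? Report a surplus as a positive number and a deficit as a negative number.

Goods: 694.0 - 639.6 + 1568.9 - 1628.3 - 1278.6 = -1283.6
Services: 411.1 + 1027.5 = 1438.6
Trade balance = -1283.6 + 1438.6 = 155.0
(Excluded from the trade balance — primary income: compensation earned by residents employed abroad 222.4, compensation paid to foreign seasonal workers 55.2, dividends received from foreign subsidiaries of resident firms 423.2, reinvested earnings on direct investment abroad 163.2, interest received on holdings of foreign bonds 300.3; secondary income: official foreign aid grants received (current) 114.4; financial account: domestic pension funds' purchases of foreign equities 662.4, borrowing by resident firms from foreign banks 272.5.)

155.0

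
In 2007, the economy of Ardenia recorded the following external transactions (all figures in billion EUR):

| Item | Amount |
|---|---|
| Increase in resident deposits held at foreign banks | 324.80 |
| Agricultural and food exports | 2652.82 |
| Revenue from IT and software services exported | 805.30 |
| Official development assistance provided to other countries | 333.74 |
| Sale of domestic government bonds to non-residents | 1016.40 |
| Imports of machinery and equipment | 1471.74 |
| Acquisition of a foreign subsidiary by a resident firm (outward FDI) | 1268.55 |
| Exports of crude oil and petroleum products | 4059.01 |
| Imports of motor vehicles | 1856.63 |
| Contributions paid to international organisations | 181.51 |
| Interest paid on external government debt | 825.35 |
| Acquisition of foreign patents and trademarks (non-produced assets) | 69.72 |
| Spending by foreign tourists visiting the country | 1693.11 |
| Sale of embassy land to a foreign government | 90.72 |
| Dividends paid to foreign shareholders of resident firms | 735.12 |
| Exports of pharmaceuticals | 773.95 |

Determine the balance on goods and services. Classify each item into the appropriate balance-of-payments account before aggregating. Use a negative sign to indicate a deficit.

6655.82

Goods: 2652.82 - 1471.74 + 4059.01 + 773.95 - 1856.63 = 4157.41
Services: 1693.11 + 805.30 = 2498.41
Trade balance = 4157.41 + 2498.41 = 6655.82
(Excluded from the trade balance — financial account: increase in resident deposits held at foreign banks 324.80, sale of domestic government bonds to non-residents 1016.40, acquisition of a foreign subsidiary by a resident firm (outward FDI) 1268.55; secondary income: official development assistance provided to other countries 333.74, contributions paid to international organisations 181.51; primary income: interest paid on external government debt 825.35, dividends paid to foreign shareholders of resident firms 735.12; capital account: acquisition of foreign patents and trademarks (non-produced assets) 69.72, sale of embassy land to a foreign government 90.72.)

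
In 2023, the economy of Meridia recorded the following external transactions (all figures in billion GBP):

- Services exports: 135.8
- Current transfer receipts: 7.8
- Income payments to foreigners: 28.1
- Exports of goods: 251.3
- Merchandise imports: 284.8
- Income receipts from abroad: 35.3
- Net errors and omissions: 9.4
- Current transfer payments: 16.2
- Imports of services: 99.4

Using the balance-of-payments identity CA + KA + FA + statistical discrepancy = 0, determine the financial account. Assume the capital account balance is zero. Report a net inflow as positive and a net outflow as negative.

-11.1

Goods balance = 251.3 - 284.8 = -33.5
Services balance = 135.8 - 99.4 = 36.4
Trade balance (goods + services) = -33.5 + 36.4 = 2.9
Net primary income = 35.3 - 28.1 = 7.2
Net secondary income = 7.8 - 16.2 = -8.4
Current account = 2.9 + 7.2 + (-8.4) = 1.7
Financial account = -(1.7 + 9.4) = -11.1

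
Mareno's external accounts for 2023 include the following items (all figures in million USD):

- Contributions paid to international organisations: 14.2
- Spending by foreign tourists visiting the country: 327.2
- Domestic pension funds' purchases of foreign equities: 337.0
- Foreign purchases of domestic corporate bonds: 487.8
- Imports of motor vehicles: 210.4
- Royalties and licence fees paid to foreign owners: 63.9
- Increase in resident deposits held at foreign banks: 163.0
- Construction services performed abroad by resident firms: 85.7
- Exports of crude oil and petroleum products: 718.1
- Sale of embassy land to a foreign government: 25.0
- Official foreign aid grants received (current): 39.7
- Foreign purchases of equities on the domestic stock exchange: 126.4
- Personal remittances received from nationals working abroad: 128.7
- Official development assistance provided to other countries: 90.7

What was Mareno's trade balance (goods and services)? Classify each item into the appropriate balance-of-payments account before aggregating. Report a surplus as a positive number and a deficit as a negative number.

856.7

Goods: 718.1 - 210.4 = 507.7
Services: -63.9 + 327.2 + 85.7 = 349.0
Trade balance = 507.7 + 349.0 = 856.7
(Excluded from the trade balance — secondary income: contributions paid to international organisations 14.2, official foreign aid grants received (current) 39.7, personal remittances received from nationals working abroad 128.7, official development assistance provided to other countries 90.7; financial account: domestic pension funds' purchases of foreign equities 337.0, foreign purchases of domestic corporate bonds 487.8, increase in resident deposits held at foreign banks 163.0, foreign purchases of equities on the domestic stock exchange 126.4; capital account: sale of embassy land to a foreign government 25.0.)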